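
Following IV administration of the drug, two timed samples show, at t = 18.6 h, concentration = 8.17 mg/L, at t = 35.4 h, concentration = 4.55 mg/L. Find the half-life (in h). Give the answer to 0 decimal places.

k = ln(C₁/C₂) / (t₂ − t₁) = ln(8.17/4.55) / (35.4 − 18.6)
  = 0.5853 / 16.80 = 0.03484 h⁻¹
t½ = ln2 / k = 0.693147 / 0.03484 = 19.90 h

20 h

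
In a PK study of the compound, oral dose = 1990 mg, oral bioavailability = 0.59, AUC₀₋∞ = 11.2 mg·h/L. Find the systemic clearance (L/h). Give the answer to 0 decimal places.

105 L/h

CL = F·Dose / AUC = 0.59 × 1990 / 11.2 = 104.8 L/h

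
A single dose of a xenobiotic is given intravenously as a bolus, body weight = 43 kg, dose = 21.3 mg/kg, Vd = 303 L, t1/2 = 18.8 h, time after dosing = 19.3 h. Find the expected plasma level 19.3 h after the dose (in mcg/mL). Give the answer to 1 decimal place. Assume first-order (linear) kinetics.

Total dose = 21.3 × 43 = 915.9 mg
C₀ = Dose / Vd = 915.9 / 303 = 3.023 mg/L
k = ln2 / t½ = 0.693147 / 18.8 = 0.03687 h⁻¹
C = C₀ · e^(−k·t) = 3.023 × e^(−0.03687 × 19.3)
  = 3.023 × 0.4909 = 1.484 mg/L
(1.484 mg/L = 1.484 mcg/mL)

1.5 mcg/mL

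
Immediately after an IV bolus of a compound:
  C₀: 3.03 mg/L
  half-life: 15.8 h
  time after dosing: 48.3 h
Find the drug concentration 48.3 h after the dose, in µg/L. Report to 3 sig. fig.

364 µg/L

k = ln2 / t½ = 0.693147 / 15.8 = 0.04387 h⁻¹
C = C₀ · e^(−k·t) = 3.030 × e^(−0.04387 × 48.3)
  = 3.030 × 0.1202 = 0.3642 mg/L
Convert: 0.3642 mg/L × 1000 = 364.2 µg/L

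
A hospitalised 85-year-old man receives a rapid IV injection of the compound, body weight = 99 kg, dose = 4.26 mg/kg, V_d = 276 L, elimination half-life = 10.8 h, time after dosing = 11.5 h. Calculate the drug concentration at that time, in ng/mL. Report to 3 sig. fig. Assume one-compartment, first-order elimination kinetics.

730 ng/mL

Total dose = 4.26 × 99 = 421.7 mg
C₀ = Dose / Vd = 421.7 / 276 = 1.528 mg/L
k = ln2 / t½ = 0.693147 / 10.8 = 0.06418 h⁻¹
C = C₀ · e^(−k·t) = 1.528 × e^(−0.06418 × 11.5)
  = 1.528 × 0.4780 = 0.7304 mg/L
Convert: 0.7304 mg/L × 1000 = 730.4 ng/mL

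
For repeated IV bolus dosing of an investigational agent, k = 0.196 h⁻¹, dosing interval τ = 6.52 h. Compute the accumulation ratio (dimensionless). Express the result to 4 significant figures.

e^(−kτ) = e^(−0.1960 × 6.52) = 0.2786
Accumulation ratio R = 1 / (1 − e^(−kτ)) = 1 / (1 − 0.2786) = 1.386

1.386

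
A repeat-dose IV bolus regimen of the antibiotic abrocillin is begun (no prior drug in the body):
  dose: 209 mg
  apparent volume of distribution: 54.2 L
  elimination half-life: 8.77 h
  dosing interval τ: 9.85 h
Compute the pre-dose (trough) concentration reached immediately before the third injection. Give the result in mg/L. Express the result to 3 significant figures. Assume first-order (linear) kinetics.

C₀ per dose = Dose / Vd = 209 / 54.2 = 3.856 mg/L
k = ln2 / t½ = 0.693147 / 8.77 = 0.07904 h⁻¹
Fraction remaining after one interval: r = e^(−kτ) = e^(−0.07904 × 9.85) = 0.4591
Before dose 3, 2 doses have been given (aged 1τ, 2τ).
C_trough = C₀ × (r + r²) = 3.856 × (0.4591 + 0.2108) = 2.583 mg/L

2.58 mg/L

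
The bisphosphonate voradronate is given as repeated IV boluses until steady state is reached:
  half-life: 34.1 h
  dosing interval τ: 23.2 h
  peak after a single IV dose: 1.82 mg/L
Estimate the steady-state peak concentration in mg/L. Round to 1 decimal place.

4.8 mg/L

k = ln2 / t½ = 0.693147 / 34.1 = 0.02033 h⁻¹
e^(−kτ) = e^(−0.02033 × 23.2) = 0.6240
Accumulation ratio R = 1 / (1 − e^(−kτ)) = 1 / (1 − 0.6240) = 2.660
Steady-state peak = C₀ × R = 1.82 × 2.660 = 4.841 mg/L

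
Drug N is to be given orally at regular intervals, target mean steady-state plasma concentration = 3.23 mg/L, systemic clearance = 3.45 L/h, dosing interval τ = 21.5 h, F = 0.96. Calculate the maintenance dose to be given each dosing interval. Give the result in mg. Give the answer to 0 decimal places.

At steady state, F × (Dose/τ) = Css × CL.
Dose = Css × CL × τ / F = 3.23 × 3.450 × 21.5 / 0.96 = 249.6 mg

250 mg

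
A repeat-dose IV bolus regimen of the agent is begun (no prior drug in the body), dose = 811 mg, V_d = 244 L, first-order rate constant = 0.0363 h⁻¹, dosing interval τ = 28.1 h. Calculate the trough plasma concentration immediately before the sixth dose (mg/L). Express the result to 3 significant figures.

1.86 mg/L

C₀ per dose = Dose / Vd = 811 / 244 = 3.324 mg/L
Fraction remaining after one interval: r = e^(−kτ) = e^(−0.03630 × 28.1) = 0.3606
Before dose 6, 5 doses have been given (aged 1τ, 2τ, 3τ, 4τ, 5τ).
C_trough = C₀ × (r + r² + … + r^5) = C₀ × r(1−r^5)/(1−r)
        = 3.324 × 0.3606 × (1 − 0.006097) / (1 − 0.3606) = 1.863 mg/L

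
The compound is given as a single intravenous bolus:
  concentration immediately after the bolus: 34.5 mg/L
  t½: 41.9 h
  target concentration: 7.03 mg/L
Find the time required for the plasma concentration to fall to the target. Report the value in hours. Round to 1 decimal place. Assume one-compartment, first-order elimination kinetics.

96.2 h

k = ln2 / t½ = 0.693147 / 41.9 = 0.01654 h⁻¹
t = ln(C₀ / C) / k = ln(34.50 / 7.03) / 0.01654
  = ln(4.908) / 0.01654 = 1.591 / 0.01654 = 96.19 h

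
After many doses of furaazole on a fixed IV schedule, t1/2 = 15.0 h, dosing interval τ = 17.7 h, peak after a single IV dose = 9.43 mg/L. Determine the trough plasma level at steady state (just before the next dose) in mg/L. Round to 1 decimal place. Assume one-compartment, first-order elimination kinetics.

7.5 mg/L

k = ln2 / t½ = 0.693147 / 15.0 = 0.04621 h⁻¹
e^(−kτ) = e^(−0.04621 × 17.7) = 0.4414
Accumulation ratio R = 1 / (1 − e^(−kτ)) = 1 / (1 − 0.4414) = 1.790
Steady-state trough = C₀ × R × e^(−kτ) = 9.43 × 1.790 × 0.4414 = 7.451 mg/L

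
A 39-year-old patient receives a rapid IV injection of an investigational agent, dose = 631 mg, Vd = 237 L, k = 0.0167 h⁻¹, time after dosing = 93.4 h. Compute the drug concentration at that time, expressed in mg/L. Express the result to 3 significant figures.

C₀ = Dose / Vd = 631.0 / 237 = 2.662 mg/L
C = C₀ · e^(−k·t) = 2.662 × e^(−0.01670 × 93.4)
  = 2.662 × 0.2102 = 0.5596 mg/L

0.560 mg/L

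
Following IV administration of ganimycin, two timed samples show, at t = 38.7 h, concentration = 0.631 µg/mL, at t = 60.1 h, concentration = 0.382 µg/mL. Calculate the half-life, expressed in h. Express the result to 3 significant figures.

k = ln(C₁/C₂) / (t₂ − t₁) = ln(0.631/0.382) / (60.1 − 38.7)
  = 0.5019 / 21.40 = 0.02345 h⁻¹
t½ = ln2 / k = 0.693147 / 0.02345 = 29.56 h

29.6 h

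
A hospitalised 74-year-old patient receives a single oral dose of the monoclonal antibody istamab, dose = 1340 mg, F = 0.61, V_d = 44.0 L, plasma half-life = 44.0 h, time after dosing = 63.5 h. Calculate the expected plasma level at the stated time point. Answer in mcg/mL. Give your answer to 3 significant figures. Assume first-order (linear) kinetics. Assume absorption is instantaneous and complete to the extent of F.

6.83 mcg/mL

Amount reaching circulation = F × Dose = 0.61 × 1340 = 817.4 mg
C₀ = F·Dose / Vd = 817.4 / 44.0 = 18.58 mg/L
k = ln2 / t½ = 0.693147 / 44.0 = 0.01575 h⁻¹
C = C₀ · e^(−k·t) = 18.58 × e^(−0.01575 × 63.5)
  = 18.58 × 0.3678 = 6.834 mg/L
(6.834 mg/L = 6.834 mcg/mL)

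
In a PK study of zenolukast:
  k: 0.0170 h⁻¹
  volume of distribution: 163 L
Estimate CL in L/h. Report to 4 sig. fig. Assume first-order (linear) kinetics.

CL = k × Vd = 0.0170 × 163 = 2.771 L/h

2.771 L/h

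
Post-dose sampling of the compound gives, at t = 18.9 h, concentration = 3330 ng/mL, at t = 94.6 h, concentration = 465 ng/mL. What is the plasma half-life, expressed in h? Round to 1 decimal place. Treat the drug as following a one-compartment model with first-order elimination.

k = ln(C₁/C₂) / (t₂ − t₁) = ln(3330/465) / (94.6 − 18.9)
  = 1.969 / 75.70 = 0.02601 h⁻¹
t½ = ln2 / k = 0.693147 / 0.02601 = 26.65 h

26.7 h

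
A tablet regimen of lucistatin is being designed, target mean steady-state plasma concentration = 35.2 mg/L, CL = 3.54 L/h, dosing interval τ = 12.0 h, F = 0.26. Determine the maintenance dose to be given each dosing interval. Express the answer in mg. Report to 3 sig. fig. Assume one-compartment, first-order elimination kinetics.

5750 mg

At steady state, F × (Dose/τ) = Css × CL.
Dose = Css × CL × τ / F = 35.2 × 3.540 × 12.0 / 0.26 = 5751 mg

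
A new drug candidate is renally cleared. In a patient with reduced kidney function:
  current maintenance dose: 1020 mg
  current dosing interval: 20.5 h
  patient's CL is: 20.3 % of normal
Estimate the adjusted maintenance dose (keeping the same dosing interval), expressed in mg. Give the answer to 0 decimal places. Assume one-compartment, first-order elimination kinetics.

207 mg

To keep the same average steady-state level, dosing rate must scale with clearance.
CL ratio = 20.3 / 100 = 0.2030
New dose (same interval) = 1020 × 0.2030 = 207.1 mg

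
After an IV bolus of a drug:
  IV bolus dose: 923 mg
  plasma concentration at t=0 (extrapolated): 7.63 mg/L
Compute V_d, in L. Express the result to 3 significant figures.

121 L

Vd = Dose / C₀ = 923.0 / 7.63 = 121.0 L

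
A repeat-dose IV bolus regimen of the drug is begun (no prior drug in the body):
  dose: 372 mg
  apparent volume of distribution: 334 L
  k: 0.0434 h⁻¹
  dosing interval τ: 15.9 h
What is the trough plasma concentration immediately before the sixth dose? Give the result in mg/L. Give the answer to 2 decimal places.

C₀ per dose = Dose / Vd = 372 / 334 = 1.114 mg/L
Fraction remaining after one interval: r = e^(−kτ) = e^(−0.04340 × 15.9) = 0.5015
Before dose 6, 5 doses have been given (aged 1τ, 2τ, 3τ, 4τ, 5τ).
C_trough = C₀ × (r + r² + … + r^5) = C₀ × r(1−r^5)/(1−r)
        = 1.114 × 0.5015 × (1 − 0.03172) / (1 − 0.5015) = 1.085 mg/L

1.09 mg/L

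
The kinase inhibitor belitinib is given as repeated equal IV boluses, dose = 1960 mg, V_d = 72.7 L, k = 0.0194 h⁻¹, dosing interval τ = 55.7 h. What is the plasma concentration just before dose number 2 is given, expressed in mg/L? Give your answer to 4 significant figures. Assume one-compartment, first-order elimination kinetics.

9.150 mg/L

C₀ per dose = Dose / Vd = 1960 / 72.7 = 26.96 mg/L
Fraction remaining after one interval: r = e^(−kτ) = e^(−0.01940 × 55.7) = 0.3394
Before dose 2, 1 dose has been given (aged 1τ).
C_trough = C₀ × r = 26.96 × 0.3394 = 9.150 mg/L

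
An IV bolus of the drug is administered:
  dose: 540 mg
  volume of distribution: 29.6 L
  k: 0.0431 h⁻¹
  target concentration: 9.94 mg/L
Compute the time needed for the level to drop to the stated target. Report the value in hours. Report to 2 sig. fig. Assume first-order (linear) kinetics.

14 h

C₀ = Dose / Vd = 540.0 / 29.6 = 18.24 mg/L
t = ln(C₀ / C) / k = ln(18.24 / 9.94) / 0.04310
  = ln(1.835) / 0.04310 = 0.6070 / 0.04310 = 14.08 h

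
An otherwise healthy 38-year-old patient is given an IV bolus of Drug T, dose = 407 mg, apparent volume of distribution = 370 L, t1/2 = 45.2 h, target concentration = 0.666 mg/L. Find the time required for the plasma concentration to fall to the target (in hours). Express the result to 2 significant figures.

C₀ = Dose / Vd = 407.0 / 370 = 1.100 mg/L
k = ln2 / t½ = 0.693147 / 45.2 = 0.01534 h⁻¹
t = ln(C₀ / C) / k = ln(1.100 / 0.666) / 0.01534
  = ln(1.652) / 0.01534 = 0.5020 / 0.01534 = 32.72 h

33 h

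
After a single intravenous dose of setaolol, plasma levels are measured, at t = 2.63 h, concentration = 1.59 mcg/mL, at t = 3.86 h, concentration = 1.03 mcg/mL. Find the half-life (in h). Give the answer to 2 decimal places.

1.96 h

k = ln(C₁/C₂) / (t₂ − t₁) = ln(1.59/1.03) / (3.86 − 2.63)
  = 0.4342 / 1.230 = 0.3530 h⁻¹
t½ = ln2 / k = 0.693147 / 0.3530 = 1.964 h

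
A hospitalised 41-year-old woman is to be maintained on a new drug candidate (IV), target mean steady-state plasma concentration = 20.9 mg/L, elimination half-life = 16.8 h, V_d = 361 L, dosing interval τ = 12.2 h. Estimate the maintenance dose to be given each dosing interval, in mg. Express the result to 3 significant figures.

3800 mg

k = ln2 / t½ = 0.693147 / 16.8 = 0.04126 h⁻¹
CL = k × Vd = 0.04126 × 361 = 14.89 L/h
At steady state, Dose/τ = Css × CL.
Dose = Css × CL × τ = 20.9 × 14.89 × 12.2 = 3797 mg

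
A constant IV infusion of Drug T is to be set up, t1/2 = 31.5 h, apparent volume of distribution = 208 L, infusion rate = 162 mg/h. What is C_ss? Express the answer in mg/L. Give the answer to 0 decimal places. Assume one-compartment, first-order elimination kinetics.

k = ln2 / t½ = 0.693147 / 31.5 = 0.02200 h⁻¹
CL = k × Vd = 0.02200 × 208 = 4.576 L/h
At steady state Css = R₀ / CL = 162 / 4.576 = 35.40 mg/L

35 mg/L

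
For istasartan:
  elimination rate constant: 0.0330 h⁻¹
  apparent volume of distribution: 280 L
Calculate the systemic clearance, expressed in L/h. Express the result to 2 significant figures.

CL = k × Vd = 0.0330 × 280 = 9.240 L/h

9.2 L/h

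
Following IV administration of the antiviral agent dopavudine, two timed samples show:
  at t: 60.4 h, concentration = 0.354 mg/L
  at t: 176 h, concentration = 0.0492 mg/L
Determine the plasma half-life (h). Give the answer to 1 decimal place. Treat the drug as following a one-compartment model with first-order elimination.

40.6 h

k = ln(C₁/C₂) / (t₂ − t₁) = ln(0.354/0.0492) / (176 − 60.4)
  = 1.973 / 115.6 = 0.01707 h⁻¹
t½ = ln2 / k = 0.693147 / 0.01707 = 40.61 h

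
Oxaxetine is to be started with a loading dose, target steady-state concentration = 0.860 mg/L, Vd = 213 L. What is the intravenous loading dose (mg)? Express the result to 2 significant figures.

LD = Css × Vd = 0.860 × 213 = 183.2 mg

180 mg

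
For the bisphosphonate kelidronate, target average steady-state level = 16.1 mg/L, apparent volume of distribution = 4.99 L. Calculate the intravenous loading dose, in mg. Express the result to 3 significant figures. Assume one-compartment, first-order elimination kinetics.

LD = Css × Vd = 16.1 × 4.99 = 80.34 mg

80.3 mg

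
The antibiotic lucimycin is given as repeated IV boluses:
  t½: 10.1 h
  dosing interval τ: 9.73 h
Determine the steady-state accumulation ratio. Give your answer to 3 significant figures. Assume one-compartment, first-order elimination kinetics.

k = ln2 / t½ = 0.693147 / 10.1 = 0.06863 h⁻¹
e^(−kτ) = e^(−0.06863 × 9.73) = 0.5129
Accumulation ratio R = 1 / (1 − e^(−kτ)) = 1 / (1 − 0.5129) = 2.053

2.05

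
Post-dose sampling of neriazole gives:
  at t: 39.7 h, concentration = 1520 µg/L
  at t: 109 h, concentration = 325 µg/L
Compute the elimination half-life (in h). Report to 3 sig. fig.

k = ln(C₁/C₂) / (t₂ − t₁) = ln(1520/325) / (109 − 39.7)
  = 1.543 / 69.30 = 0.02227 h⁻¹
t½ = ln2 / k = 0.693147 / 0.02227 = 31.12 h

31.1 h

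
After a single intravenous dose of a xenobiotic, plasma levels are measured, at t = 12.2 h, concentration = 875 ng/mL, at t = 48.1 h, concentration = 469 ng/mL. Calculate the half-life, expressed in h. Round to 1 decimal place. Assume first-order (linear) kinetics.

k = ln(C₁/C₂) / (t₂ − t₁) = ln(875/469) / (48.1 − 12.2)
  = 0.6236 / 35.90 = 0.01737 h⁻¹
t½ = ln2 / k = 0.693147 / 0.01737 = 39.90 h

39.9 h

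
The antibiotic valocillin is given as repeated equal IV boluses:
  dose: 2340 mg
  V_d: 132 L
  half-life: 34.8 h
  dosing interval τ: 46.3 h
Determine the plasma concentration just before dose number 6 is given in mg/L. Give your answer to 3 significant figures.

C₀ per dose = Dose / Vd = 2340 / 132 = 17.73 mg/L
k = ln2 / t½ = 0.693147 / 34.8 = 0.01992 h⁻¹
Fraction remaining after one interval: r = e^(−kτ) = e^(−0.01992 × 46.3) = 0.3976
Before dose 6, 5 doses have been given (aged 1τ, 2τ, 3τ, 4τ, 5τ).
C_trough = C₀ × (r + r² + … + r^5) = C₀ × r(1−r^5)/(1−r)
        = 17.73 × 0.3976 × (1 − 0.009936) / (1 − 0.3976) = 11.59 mg/L

11.6 mg/L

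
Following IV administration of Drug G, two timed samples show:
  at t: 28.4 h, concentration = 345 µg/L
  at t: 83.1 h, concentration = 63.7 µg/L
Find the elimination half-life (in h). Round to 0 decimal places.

22 h

k = ln(C₁/C₂) / (t₂ − t₁) = ln(345/63.7) / (83.1 − 28.4)
  = 1.689 / 54.70 = 0.03088 h⁻¹
t½ = ln2 / k = 0.693147 / 0.03088 = 22.45 h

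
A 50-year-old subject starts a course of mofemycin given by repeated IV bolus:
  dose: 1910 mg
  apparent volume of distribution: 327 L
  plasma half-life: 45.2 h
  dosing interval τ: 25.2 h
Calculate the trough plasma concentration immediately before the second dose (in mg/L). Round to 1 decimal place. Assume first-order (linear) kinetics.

4.0 mg/L

C₀ per dose = Dose / Vd = 1910 / 327 = 5.841 mg/L
k = ln2 / t½ = 0.693147 / 45.2 = 0.01534 h⁻¹
Fraction remaining after one interval: r = e^(−kτ) = e^(−0.01534 × 25.2) = 0.6794
Before dose 2, 1 dose has been given (aged 1τ).
C_trough = C₀ × r = 5.841 × 0.6794 = 3.968 mg/L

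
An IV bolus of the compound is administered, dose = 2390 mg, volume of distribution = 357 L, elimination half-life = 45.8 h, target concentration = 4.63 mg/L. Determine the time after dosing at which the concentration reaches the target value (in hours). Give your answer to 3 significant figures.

24.4 h

C₀ = Dose / Vd = 2390 / 357 = 6.695 mg/L
k = ln2 / t½ = 0.693147 / 45.8 = 0.01513 h⁻¹
t = ln(C₀ / C) / k = ln(6.695 / 4.63) / 0.01513
  = ln(1.446) / 0.01513 = 0.3688 / 0.01513 = 24.38 h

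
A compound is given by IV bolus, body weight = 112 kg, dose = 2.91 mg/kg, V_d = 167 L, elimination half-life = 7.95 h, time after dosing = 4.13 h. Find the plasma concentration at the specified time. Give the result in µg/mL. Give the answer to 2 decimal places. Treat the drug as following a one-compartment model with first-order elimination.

1.36 µg/mL

Total dose = 2.91 × 112 = 325.9 mg
C₀ = Dose / Vd = 325.9 / 167 = 1.951 mg/L
k = ln2 / t½ = 0.693147 / 7.95 = 0.08719 h⁻¹
C = C₀ · e^(−k·t) = 1.951 × e^(−0.08719 × 4.13)
  = 1.951 × 0.6976 = 1.361 mg/L
(1.361 mg/L = 1.361 µg/mL)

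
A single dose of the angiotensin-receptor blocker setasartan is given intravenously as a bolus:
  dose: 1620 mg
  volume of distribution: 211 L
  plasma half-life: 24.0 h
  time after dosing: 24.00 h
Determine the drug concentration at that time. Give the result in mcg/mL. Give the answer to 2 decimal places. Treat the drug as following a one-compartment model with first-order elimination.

C₀ = Dose / Vd = 1620 / 211 = 7.678 mg/L
k = ln2 / t½ = 0.693147 / 24.0 = 0.02888 h⁻¹
t / t½ = 24.00 / 24.0 = 1 half-lives
C = C₀ × (1/2)^1 = 7.678 × 0.5000 = 3.839 mg/L
(3.839 mg/L = 3.839 mcg/mL)

3.84 mcg/mL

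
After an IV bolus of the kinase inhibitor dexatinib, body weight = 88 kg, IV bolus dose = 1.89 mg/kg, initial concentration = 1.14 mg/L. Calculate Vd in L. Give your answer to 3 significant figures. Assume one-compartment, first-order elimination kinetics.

Dose = 1.89 × 88 = 166.3 mg
Vd = Dose / C₀ = 166.3 / 1.14 = 145.9 L

146 L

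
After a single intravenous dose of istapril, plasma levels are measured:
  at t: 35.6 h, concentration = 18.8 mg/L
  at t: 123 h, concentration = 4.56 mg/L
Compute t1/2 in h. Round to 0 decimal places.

43 h

k = ln(C₁/C₂) / (t₂ − t₁) = ln(18.8/4.56) / (123 − 35.6)
  = 1.417 / 87.40 = 0.01621 h⁻¹
t½ = ln2 / k = 0.693147 / 0.01621 = 42.76 h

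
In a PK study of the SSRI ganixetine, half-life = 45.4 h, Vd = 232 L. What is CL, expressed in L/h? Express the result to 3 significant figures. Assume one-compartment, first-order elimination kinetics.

k = ln2 / t½ = 0.693147 / 45.4 = 0.01527 h⁻¹
CL = k × Vd = 0.01527 × 232 = 3.543 L/h

3.54 L/h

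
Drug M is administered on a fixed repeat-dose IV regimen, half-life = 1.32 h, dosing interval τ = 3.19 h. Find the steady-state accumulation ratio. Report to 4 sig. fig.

k = ln2 / t½ = 0.693147 / 1.32 = 0.5251 h⁻¹
e^(−kτ) = e^(−0.5251 × 3.19) = 0.1873
Accumulation ratio R = 1 / (1 − e^(−kτ)) = 1 / (1 − 0.1873) = 1.230

1.230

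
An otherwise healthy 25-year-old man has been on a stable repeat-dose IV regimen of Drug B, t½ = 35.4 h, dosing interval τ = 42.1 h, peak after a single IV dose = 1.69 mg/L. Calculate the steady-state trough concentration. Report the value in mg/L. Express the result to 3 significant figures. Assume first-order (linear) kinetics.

k = ln2 / t½ = 0.693147 / 35.4 = 0.01958 h⁻¹
e^(−kτ) = e^(−0.01958 × 42.1) = 0.4385
Accumulation ratio R = 1 / (1 − e^(−kτ)) = 1 / (1 − 0.4385) = 1.781
Steady-state trough = C₀ × R × e^(−kτ) = 1.69 × 1.781 × 0.4385 = 1.320 mg/L

1.32 mg/L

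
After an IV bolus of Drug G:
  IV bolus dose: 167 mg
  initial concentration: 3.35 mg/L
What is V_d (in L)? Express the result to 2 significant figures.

Vd = Dose / C₀ = 167.0 / 3.35 = 49.85 L

50 L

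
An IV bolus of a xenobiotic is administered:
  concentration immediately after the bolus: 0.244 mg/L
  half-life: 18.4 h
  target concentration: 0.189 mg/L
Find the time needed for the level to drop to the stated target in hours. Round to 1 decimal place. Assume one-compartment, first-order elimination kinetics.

6.8 h

k = ln2 / t½ = 0.693147 / 18.4 = 0.03767 h⁻¹
t = ln(C₀ / C) / k = ln(0.2440 / 0.189) / 0.03767
  = ln(1.291) / 0.03767 = 0.2554 / 0.03767 = 6.780 h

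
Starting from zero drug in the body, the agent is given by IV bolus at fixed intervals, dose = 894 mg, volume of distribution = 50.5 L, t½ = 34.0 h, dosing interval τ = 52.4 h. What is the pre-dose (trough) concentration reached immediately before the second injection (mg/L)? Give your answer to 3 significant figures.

6.08 mg/L

C₀ per dose = Dose / Vd = 894 / 50.5 = 17.70 mg/L
k = ln2 / t½ = 0.693147 / 34.0 = 0.02039 h⁻¹
Fraction remaining after one interval: r = e^(−kτ) = e^(−0.02039 × 52.4) = 0.3435
Before dose 2, 1 dose has been given (aged 1τ).
C_trough = C₀ × r = 17.70 × 0.3435 = 6.080 mg/L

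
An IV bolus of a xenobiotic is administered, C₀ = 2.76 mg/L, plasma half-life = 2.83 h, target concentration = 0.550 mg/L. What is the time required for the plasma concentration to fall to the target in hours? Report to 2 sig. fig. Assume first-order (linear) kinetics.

k = ln2 / t½ = 0.693147 / 2.83 = 0.2449 h⁻¹
t = ln(C₀ / C) / k = ln(2.760 / 0.550) / 0.2449
  = ln(5.018) / 0.2449 = 1.613 / 0.2449 = 6.586 h

6.6 h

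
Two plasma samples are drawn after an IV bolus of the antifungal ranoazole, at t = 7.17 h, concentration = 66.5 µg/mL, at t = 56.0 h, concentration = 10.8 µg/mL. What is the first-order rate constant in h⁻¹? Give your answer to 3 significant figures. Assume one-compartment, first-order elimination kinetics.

k = ln(C₁/C₂) / (t₂ − t₁) = ln(66.5/10.8) / (56.0 − 7.17)
  = 1.818 / 48.83 = 0.03723 h⁻¹

0.0372 h⁻¹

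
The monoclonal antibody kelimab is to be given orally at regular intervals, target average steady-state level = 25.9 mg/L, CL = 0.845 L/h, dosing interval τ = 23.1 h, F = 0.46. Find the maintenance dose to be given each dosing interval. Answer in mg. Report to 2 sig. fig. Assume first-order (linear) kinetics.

1100 mg

At steady state, F × (Dose/τ) = Css × CL.
Dose = Css × CL × τ / F = 25.9 × 0.8450 × 23.1 / 0.46 = 1099 mg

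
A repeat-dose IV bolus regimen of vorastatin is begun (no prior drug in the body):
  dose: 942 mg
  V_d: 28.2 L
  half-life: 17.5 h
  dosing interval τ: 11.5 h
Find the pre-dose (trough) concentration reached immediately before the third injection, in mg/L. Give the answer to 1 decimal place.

34.6 mg/L

C₀ per dose = Dose / Vd = 942 / 28.2 = 33.40 mg/L
k = ln2 / t½ = 0.693147 / 17.5 = 0.03961 h⁻¹
Fraction remaining after one interval: r = e^(−kτ) = e^(−0.03961 × 11.5) = 0.6341
Before dose 3, 2 doses have been given (aged 1τ, 2τ).
C_trough = C₀ × (r + r²) = 33.40 × (0.6341 + 0.4021) = 34.61 mg/L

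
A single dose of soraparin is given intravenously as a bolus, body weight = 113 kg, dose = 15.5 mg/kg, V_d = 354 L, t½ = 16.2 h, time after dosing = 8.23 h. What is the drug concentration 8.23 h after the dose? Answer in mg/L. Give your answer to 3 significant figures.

3.48 mg/L

Total dose = 15.5 × 113 = 1752 mg
C₀ = Dose / Vd = 1752 / 354 = 4.949 mg/L
k = ln2 / t½ = 0.693147 / 16.2 = 0.04279 h⁻¹
C = C₀ · e^(−k·t) = 4.949 × e^(−0.04279 × 8.23)
  = 4.949 × 0.7032 = 3.480 mg/L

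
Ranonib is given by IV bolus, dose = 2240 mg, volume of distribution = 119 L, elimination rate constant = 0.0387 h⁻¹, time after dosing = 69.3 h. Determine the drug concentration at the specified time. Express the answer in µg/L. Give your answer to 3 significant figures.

1290 µg/L

C₀ = Dose / Vd = 2240 / 119 = 18.82 mg/L
C = C₀ · e^(−k·t) = 18.82 × e^(−0.03870 × 69.3)
  = 18.82 × 0.06843 = 1.288 mg/L
Convert: 1.288 mg/L × 1000 = 1288 µg/L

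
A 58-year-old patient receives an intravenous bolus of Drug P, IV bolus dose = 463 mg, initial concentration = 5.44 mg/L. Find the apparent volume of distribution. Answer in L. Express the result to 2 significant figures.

85 L

Vd = Dose / C₀ = 463.0 / 5.44 = 85.11 L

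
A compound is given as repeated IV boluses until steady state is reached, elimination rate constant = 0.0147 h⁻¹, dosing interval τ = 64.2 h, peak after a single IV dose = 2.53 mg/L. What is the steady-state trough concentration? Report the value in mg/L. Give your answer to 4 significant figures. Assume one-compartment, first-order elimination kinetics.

1.612 mg/L

e^(−kτ) = e^(−0.01470 × 64.2) = 0.3892
Accumulation ratio R = 1 / (1 − e^(−kτ)) = 1 / (1 − 0.3892) = 1.637
Steady-state trough = C₀ × R × e^(−kτ) = 2.53 × 1.637 × 0.3892 = 1.612 mg/L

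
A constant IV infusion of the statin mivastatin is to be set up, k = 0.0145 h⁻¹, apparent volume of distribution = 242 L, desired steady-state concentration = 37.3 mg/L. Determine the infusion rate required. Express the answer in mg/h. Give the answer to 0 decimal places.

CL = k × Vd = 0.01450 × 242 = 3.509 L/h
At steady state, infusion rate R₀ = Css × CL = 37.3 × 3.509 = 130.9 mg/h

131 mg/h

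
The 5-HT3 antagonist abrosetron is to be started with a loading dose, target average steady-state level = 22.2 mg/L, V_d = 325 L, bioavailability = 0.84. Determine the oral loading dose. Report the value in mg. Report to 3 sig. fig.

8590 mg

LD = Css × Vd / F = 22.2 × 325 / 0.84 = 8589 mg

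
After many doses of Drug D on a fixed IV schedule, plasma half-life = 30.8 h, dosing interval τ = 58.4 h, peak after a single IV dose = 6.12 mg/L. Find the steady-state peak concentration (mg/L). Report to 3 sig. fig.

8.37 mg/L

k = ln2 / t½ = 0.693147 / 30.8 = 0.02250 h⁻¹
e^(−kτ) = e^(−0.02250 × 58.4) = 0.2687
Accumulation ratio R = 1 / (1 − e^(−kτ)) = 1 / (1 − 0.2687) = 1.367
Steady-state peak = C₀ × R = 6.12 × 1.367 = 8.366 mg/L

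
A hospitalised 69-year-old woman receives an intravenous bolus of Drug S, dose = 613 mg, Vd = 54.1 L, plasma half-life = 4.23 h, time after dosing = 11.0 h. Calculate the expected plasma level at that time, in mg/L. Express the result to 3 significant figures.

C₀ = Dose / Vd = 613.0 / 54.1 = 11.33 mg/L
k = ln2 / t½ = 0.693147 / 4.23 = 0.1639 h⁻¹
C = C₀ · e^(−k·t) = 11.33 × e^(−0.1639 × 11.0)
  = 11.33 × 0.1648 = 1.867 mg/L

1.87 mg/L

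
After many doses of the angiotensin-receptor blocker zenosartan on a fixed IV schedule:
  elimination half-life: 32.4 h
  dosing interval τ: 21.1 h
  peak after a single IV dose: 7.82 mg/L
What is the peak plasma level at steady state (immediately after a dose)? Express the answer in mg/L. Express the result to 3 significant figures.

k = ln2 / t½ = 0.693147 / 32.4 = 0.02139 h⁻¹
e^(−kτ) = e^(−0.02139 × 21.1) = 0.6368
Accumulation ratio R = 1 / (1 − e^(−kτ)) = 1 / (1 − 0.6368) = 2.753
Steady-state peak = C₀ × R = 7.82 × 2.753 = 21.53 mg/L

21.5 mg/L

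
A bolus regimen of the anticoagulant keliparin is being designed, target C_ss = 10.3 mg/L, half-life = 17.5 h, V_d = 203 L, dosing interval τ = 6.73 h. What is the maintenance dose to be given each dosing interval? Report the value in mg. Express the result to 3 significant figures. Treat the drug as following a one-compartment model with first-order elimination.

557 mg

k = ln2 / t½ = 0.693147 / 17.5 = 0.03961 h⁻¹
CL = k × Vd = 0.03961 × 203 = 8.041 L/h
At steady state, Dose/τ = Css × CL.
Dose = Css × CL × τ = 10.3 × 8.041 × 6.73 = 557.4 mg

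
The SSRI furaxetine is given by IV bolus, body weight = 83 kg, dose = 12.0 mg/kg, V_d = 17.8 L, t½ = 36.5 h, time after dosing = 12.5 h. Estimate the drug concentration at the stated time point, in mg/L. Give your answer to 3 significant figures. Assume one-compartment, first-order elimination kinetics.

44.1 mg/L

Total dose = 12.0 × 83 = 996.0 mg
C₀ = Dose / Vd = 996.0 / 17.8 = 55.96 mg/L
k = ln2 / t½ = 0.693147 / 36.5 = 0.01899 h⁻¹
C = C₀ · e^(−k·t) = 55.96 × e^(−0.01899 × 12.5)
  = 55.96 × 0.7887 = 44.14 mg/L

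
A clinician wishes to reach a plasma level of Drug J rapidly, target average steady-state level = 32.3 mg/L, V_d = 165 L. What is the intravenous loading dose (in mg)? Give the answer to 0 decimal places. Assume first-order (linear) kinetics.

LD = Css × Vd = 32.3 × 165 = 5330 mg

5330 mg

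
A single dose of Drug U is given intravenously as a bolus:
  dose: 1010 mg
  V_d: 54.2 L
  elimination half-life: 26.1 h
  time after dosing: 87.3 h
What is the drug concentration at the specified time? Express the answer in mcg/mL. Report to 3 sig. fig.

C₀ = Dose / Vd = 1010 / 54.2 = 18.63 mg/L
k = ln2 / t½ = 0.693147 / 26.1 = 0.02656 h⁻¹
C = C₀ · e^(−k·t) = 18.63 × e^(−0.02656 × 87.3)
  = 18.63 × 0.09840 = 1.833 mg/L
(1.833 mg/L = 1.833 mcg/mL)

1.83 mcg/mL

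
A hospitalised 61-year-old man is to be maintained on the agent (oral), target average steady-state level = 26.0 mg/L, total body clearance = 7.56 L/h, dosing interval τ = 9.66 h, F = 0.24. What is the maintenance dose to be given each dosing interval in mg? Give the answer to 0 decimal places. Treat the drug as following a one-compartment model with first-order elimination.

7912 mg

At steady state, F × (Dose/τ) = Css × CL.
Dose = Css × CL × τ / F = 26.0 × 7.560 × 9.66 / 0.24 = 7912 mg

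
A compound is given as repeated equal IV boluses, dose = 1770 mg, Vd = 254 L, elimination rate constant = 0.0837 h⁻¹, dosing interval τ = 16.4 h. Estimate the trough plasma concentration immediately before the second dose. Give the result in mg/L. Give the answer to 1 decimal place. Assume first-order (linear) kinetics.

C₀ per dose = Dose / Vd = 1770 / 254 = 6.969 mg/L
Fraction remaining after one interval: r = e^(−kτ) = e^(−0.08370 × 16.4) = 0.2534
Before dose 2, 1 dose has been given (aged 1τ).
C_trough = C₀ × r = 6.969 × 0.2534 = 1.766 mg/L

1.8 mg/L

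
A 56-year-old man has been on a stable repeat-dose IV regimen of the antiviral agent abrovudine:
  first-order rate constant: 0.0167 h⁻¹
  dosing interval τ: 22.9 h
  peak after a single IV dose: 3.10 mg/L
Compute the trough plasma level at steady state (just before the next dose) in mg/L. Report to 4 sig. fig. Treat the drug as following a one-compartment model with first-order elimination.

e^(−kτ) = e^(−0.01670 × 22.9) = 0.6822
Accumulation ratio R = 1 / (1 − e^(−kτ)) = 1 / (1 − 0.6822) = 3.147
Steady-state trough = C₀ × R × e^(−kτ) = 3.10 × 3.147 × 0.6822 = 6.655 mg/L

6.655 mg/L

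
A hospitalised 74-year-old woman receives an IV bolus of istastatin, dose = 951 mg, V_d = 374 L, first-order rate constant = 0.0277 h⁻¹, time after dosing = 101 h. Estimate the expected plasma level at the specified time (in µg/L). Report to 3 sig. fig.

C₀ = Dose / Vd = 951.0 / 374 = 2.543 mg/L
C = C₀ · e^(−k·t) = 2.543 × e^(−0.02770 × 101)
  = 2.543 × 0.06095 = 0.1550 mg/L
Convert: 0.1550 mg/L × 1000 = 155.0 µg/L

155 µg/L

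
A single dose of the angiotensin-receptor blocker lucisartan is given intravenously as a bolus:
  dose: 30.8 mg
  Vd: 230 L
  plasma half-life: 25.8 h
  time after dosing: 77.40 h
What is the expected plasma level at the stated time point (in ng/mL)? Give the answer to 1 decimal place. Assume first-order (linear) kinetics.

16.7 ng/mL

C₀ = Dose / Vd = 30.80 / 230 = 0.1339 mg/L
k = ln2 / t½ = 0.693147 / 25.8 = 0.02687 h⁻¹
t / t½ = 77.40 / 25.8 = 3 half-lives
C = C₀ × (1/2)^3 = 0.1339 × 0.1250 = 0.01674 mg/L
Convert: 0.01674 mg/L × 1000 = 16.74 ng/mL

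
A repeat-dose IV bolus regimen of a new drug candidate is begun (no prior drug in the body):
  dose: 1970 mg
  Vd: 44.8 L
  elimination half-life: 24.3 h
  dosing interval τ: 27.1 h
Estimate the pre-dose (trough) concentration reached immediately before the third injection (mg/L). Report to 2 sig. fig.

C₀ per dose = Dose / Vd = 1970 / 44.8 = 43.97 mg/L
k = ln2 / t½ = 0.693147 / 24.3 = 0.02852 h⁻¹
Fraction remaining after one interval: r = e^(−kτ) = e^(−0.02852 × 27.1) = 0.4617
Before dose 3, 2 doses have been given (aged 1τ, 2τ).
C_trough = C₀ × (r + r²) = 43.97 × (0.4617 + 0.2132) = 29.68 mg/L

30 mg/L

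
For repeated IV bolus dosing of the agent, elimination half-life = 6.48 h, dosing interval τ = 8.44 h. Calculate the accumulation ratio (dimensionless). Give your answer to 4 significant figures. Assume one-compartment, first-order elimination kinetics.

1.682

k = ln2 / t½ = 0.693147 / 6.48 = 0.1070 h⁻¹
e^(−kτ) = e^(−0.1070 × 8.44) = 0.4053
Accumulation ratio R = 1 / (1 − e^(−kτ)) = 1 / (1 − 0.4053) = 1.682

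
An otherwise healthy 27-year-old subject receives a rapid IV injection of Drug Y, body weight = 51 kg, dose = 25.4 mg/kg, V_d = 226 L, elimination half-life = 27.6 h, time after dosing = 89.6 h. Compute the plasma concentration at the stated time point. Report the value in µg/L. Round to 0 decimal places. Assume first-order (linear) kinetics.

604 µg/L

Total dose = 25.4 × 51 = 1295 mg
C₀ = Dose / Vd = 1295 / 226 = 5.730 mg/L
k = ln2 / t½ = 0.693147 / 27.6 = 0.02511 h⁻¹
C = C₀ · e^(−k·t) = 5.730 × e^(−0.02511 × 89.6)
  = 5.730 × 0.1054 = 0.6039 mg/L
Convert: 0.6039 mg/L × 1000 = 603.9 µg/L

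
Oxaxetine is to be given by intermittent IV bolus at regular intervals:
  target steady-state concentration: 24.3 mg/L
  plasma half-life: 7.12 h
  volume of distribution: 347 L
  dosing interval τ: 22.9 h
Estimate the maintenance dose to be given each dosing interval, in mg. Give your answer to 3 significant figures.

18800 mg

k = ln2 / t½ = 0.693147 / 7.12 = 0.09735 h⁻¹
CL = k × Vd = 0.09735 × 347 = 33.78 L/h
At steady state, Dose/τ = Css × CL.
Dose = Css × CL × τ = 24.3 × 33.78 × 22.9 = 18800 mg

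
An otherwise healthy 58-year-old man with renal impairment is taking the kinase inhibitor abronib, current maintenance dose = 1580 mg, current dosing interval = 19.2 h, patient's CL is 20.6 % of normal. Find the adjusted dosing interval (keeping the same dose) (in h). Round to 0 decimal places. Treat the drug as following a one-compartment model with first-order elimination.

93 h

To keep the same average steady-state level, dosing rate must scale with clearance.
CL ratio = 20.6 / 100 = 0.2060
New interval (same dose) = 19.2 / 0.2060 = 93.20 h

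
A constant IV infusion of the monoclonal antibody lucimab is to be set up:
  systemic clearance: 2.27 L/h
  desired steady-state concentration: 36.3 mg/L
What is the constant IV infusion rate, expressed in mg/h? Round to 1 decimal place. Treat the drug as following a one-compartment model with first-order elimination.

82.4 mg/h

At steady state, infusion rate R₀ = Css × CL = 36.3 × 2.270 = 82.40 mg/h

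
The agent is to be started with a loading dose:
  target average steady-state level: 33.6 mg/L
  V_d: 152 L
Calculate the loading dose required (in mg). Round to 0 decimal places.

LD = Css × Vd = 33.6 × 152 = 5107 mg

5107 mg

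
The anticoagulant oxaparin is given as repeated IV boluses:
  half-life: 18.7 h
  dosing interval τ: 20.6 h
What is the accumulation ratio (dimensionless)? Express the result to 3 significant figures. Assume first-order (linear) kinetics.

1.87

k = ln2 / t½ = 0.693147 / 18.7 = 0.03707 h⁻¹
e^(−kτ) = e^(−0.03707 × 20.6) = 0.4660
Accumulation ratio R = 1 / (1 − e^(−kτ)) = 1 / (1 − 0.4660) = 1.873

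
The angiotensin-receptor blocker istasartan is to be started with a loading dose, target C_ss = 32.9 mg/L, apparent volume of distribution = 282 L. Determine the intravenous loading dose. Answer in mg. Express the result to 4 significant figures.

LD = Css × Vd = 32.9 × 282 = 9278 mg

9278 mg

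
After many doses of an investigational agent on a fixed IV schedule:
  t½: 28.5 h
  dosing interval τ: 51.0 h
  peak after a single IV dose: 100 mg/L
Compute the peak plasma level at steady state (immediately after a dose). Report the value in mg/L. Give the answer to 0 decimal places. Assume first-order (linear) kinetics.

k = ln2 / t½ = 0.693147 / 28.5 = 0.02432 h⁻¹
e^(−kτ) = e^(−0.02432 × 51.0) = 0.2893
Accumulation ratio R = 1 / (1 − e^(−kτ)) = 1 / (1 − 0.2893) = 1.407
Steady-state peak = C₀ × R = 100 × 1.407 = 140.7 mg/L

141 mg/L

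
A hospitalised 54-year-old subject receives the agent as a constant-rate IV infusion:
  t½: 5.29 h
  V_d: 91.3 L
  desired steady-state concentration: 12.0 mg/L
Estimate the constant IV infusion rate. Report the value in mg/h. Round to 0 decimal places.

144 mg/h

k = ln2 / t½ = 0.693147 / 5.29 = 0.1310 h⁻¹
CL = k × Vd = 0.1310 × 91.3 = 11.96 L/h
At steady state, infusion rate R₀ = Css × CL = 12.0 × 11.96 = 143.5 mg/h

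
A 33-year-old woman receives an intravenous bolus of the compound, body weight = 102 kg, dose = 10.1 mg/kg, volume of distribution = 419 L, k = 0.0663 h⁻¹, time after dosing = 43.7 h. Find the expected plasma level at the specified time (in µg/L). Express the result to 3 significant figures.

136 µg/L

Total dose = 10.1 × 102 = 1030 mg
C₀ = Dose / Vd = 1030 / 419 = 2.458 mg/L
C = C₀ · e^(−k·t) = 2.458 × e^(−0.06630 × 43.7)
  = 2.458 × 0.05517 = 0.1356 mg/L
Convert: 0.1356 mg/L × 1000 = 135.6 µg/L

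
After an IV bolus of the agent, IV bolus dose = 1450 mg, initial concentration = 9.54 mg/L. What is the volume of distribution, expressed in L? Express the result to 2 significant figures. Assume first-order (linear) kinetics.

Vd = Dose / C₀ = 1450 / 9.54 = 152.0 L

150 L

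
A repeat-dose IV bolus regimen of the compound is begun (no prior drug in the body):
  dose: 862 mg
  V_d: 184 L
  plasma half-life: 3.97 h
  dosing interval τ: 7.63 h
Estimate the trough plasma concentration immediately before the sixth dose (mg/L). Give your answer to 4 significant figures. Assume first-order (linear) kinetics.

1.677 mg/L

C₀ per dose = Dose / Vd = 862 / 184 = 4.685 mg/L
k = ln2 / t½ = 0.693147 / 3.97 = 0.1746 h⁻¹
Fraction remaining after one interval: r = e^(−kτ) = e^(−0.1746 × 7.63) = 0.2639
Before dose 6, 5 doses have been given (aged 1τ, 2τ, 3τ, 4τ, 5τ).
C_trough = C₀ × (r + r² + … + r^5) = C₀ × r(1−r^5)/(1−r)
        = 4.685 × 0.2639 × (1 − 0.001280) / (1 − 0.2639) = 1.677 mg/L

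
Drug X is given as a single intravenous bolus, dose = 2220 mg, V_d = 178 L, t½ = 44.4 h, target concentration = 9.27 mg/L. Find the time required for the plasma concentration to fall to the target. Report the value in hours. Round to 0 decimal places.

19 h

C₀ = Dose / Vd = 2220 / 178 = 12.47 mg/L
k = ln2 / t½ = 0.693147 / 44.4 = 0.01561 h⁻¹
t = ln(C₀ / C) / k = ln(12.47 / 9.27) / 0.01561
  = ln(1.345) / 0.01561 = 0.2964 / 0.01561 = 18.99 h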